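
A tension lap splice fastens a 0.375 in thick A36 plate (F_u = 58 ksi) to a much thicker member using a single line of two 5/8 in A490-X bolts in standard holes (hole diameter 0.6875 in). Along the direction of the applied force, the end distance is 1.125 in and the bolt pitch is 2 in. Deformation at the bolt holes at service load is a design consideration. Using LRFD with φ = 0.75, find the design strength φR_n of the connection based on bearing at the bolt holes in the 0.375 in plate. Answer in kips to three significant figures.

Per bolt r_n = 1.2 l_c t F_u ≤ 2.4 d t F_u; upper limit = 2.4 × 0.625 × 0.375 × 58 = 32.62 kips.
Edge bolt: l_c = 1.125 − 0.6875/2 = 0.7812 in → 1.2 × 0.7812 × 0.375 × 58 = 20.39 → r_n = 20.39 kips.
Interior bolts: l_c = 2 − 0.6875 = 1.312 in → 1.2 × 1.312 × 0.375 × 58 = 34.26 → r_n = 32.62 kips.
R_n = 1 × 20.39 + 1 × 32.62 = 53.02 kips.
Design strength φR_n = 0.75 × 53.02 = 39.8 kips.

39.8 kips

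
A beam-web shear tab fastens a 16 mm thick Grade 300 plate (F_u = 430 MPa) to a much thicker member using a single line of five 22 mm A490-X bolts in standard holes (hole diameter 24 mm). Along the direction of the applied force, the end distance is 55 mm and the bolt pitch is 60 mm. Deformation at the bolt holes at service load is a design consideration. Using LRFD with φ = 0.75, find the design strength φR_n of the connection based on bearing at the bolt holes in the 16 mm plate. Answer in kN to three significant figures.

1160 kN

Per bolt r_n = 1.2 l_c t F_u ≤ 2.4 d t F_u; upper limit = 2.4 × 22 × 16 × 430 / 1000 = 363.3 kN.
Edge bolt: l_c = 55 − 24/2 = 43 mm → 1.2 × 43 × 16 × 430 / 1000 = 355 → r_n = 355 kN.
Interior bolts: l_c = 60 − 24 = 36 mm → 1.2 × 36 × 16 × 430 / 1000 = 297.2 → r_n = 297.2 kN.
R_n = 1 × 355 + 4 × 297.2 = 1544 kN.
Design strength φR_n = 0.75 × 1544 = 1160 kN.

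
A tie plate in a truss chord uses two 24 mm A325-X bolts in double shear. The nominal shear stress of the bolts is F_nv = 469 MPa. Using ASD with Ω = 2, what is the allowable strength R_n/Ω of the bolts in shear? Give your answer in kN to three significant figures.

A_b = π × 24² / 4 = 452.4 mm².
R_n = F_nv · A_b · n · n_s = 469 × 452.4 × 2 × 2 / 1000 = 848.7 kN.
Allowable strength R_n/Ω = 848.7 / 2 = 424 kN.

424 kN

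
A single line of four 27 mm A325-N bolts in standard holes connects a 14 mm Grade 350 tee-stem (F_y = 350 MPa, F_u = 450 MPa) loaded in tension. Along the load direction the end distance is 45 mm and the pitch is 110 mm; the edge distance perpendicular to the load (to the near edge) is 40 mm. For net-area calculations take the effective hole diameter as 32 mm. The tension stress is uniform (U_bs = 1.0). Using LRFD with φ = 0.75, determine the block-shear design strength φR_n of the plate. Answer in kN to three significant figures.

859 kN

Shear plane L_v = 45 + 3·110 = 375 mm; A_gv = 375 × 14 = 5250 mm².
A_nv = (375 − 3.5·32) × 14 = 3682 mm².
A_nt = (40 − 0.5·32) × 14 = 336 mm².
0.6 F_u A_nv = 994.1 kN; 0.6 F_y A_gv = 1102 kN → shear rupture governs the shear term.
R_n = 994.1 + 1.0 × 450 × 336 / 1000 = 1145 kN.
Design strength φR_n = 0.75 × 1145 = 859 kN.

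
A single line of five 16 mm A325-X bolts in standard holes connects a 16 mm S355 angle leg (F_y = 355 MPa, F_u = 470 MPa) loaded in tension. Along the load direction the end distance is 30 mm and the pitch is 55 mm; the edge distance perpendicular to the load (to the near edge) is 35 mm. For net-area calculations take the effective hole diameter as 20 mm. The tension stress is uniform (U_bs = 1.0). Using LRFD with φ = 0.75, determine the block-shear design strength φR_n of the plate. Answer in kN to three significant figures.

Shear plane L_v = 30 + 4·55 = 250 mm; A_gv = 250 × 16 = 4000 mm².
A_nv = (250 − 4.5·20) × 16 = 2560 mm².
A_nt = (35 − 0.5·20) × 16 = 400 mm².
0.6 F_u A_nv = 721.9 kN; 0.6 F_y A_gv = 852 kN → shear rupture governs the shear term.
R_n = 721.9 + 1.0 × 470 × 400 / 1000 = 909.9 kN.
Design strength φR_n = 0.75 × 909.9 = 682 kN.

682 kN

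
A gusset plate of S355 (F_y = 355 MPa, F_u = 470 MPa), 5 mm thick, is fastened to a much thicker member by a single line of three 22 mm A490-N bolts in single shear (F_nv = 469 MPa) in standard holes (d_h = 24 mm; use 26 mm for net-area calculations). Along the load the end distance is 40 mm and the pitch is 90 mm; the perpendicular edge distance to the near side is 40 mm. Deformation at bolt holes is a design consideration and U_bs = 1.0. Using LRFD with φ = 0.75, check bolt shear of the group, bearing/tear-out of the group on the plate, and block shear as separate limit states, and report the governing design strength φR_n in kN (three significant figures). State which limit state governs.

212 kN (block shear governs)

Bolt shear: A_b = π·22²/4 = 380.1 mm²; R_n = 469 × 380.1 × 3 × 1 / 1000 = 534.8 kN → 0.75 × 534.8 = 401 kN.
Bearing: edge l_c = 28, r_n = 78.96 kN; interior l_c = 66, r_n = 124.1 kN; R_n = 78.96 + 2·124.1 = 327.1 kN → 245 kN.
Block shear: A_gv = 1100, A_nv = 775, A_nt = 135 mm²; R_n = min(0.6F_uA_nv, 0.6F_yA_gv) + U_bs·F_u·A_nt = 282 kN → 212 kN.
Block shear governs: 212 kN.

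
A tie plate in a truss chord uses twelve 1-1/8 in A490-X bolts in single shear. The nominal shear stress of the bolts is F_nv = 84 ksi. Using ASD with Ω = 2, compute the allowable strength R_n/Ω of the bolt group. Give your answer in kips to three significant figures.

A_b = π × 1.125² / 4 = 0.994 in².
R_n = F_nv · A_b · n · n_s = 84 × 0.994 × 12 × 1 = 1002 kips.
Allowable strength R_n/Ω = 1002 / 2 = 501 kips.

501 kips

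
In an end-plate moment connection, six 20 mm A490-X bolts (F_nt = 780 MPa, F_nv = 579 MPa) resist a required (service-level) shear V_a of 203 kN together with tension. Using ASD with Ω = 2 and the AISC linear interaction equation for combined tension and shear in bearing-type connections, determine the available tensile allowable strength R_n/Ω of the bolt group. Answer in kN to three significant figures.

682 kN

A_b = π·20²/4 = 314.2 mm²; f_rv = 203 × 1000 / (6 × 314.2) = 107.7 MPa.
F'_nt = 1.3 F_nt − (Ω F_nt / F_nv) f_rv = 1.3·780 − (2·780/579)·107.7 = 723.8 MPa, capped at F_nt → F'_nt = 723.8 MPa.
R_n = F'_nt · A_b · n = 723.8 × 314.2 × 6 / 1000 = 1364 kN.
Allowable strength R_n/Ω = 1364 / 2 = 682 kN.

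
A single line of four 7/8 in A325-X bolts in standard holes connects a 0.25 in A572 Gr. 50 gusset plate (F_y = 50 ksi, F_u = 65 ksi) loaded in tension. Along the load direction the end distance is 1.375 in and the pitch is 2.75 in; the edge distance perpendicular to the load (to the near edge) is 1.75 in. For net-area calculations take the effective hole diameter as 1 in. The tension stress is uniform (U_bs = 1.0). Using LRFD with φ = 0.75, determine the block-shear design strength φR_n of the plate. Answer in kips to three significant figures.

Shear plane L_v = 1.375 + 3·2.75 = 9.625 in; A_gv = 9.625 × 0.25 = 2.406 in².
A_nv = (9.625 − 3.5·1) × 0.25 = 1.531 in².
A_nt = (1.75 − 0.5·1) × 0.25 = 0.3125 in².
0.6 F_u A_nv = 59.72 kips; 0.6 F_y A_gv = 72.19 kips → shear rupture governs the shear term.
R_n = 59.72 + 1.0 × 65 × 0.3125 = 80.03 kips.
Design strength φR_n = 0.75 × 80.03 = 60 kips.

60 kips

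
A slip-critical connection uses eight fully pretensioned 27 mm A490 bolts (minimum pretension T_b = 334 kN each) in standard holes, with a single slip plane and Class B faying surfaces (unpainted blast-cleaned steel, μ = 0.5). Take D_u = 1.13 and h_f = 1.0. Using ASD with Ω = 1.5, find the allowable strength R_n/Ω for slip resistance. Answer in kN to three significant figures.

1010 kN

R_n = μ · D_u · h_f · T_b · n_s · n_b = 0.5 × 1.13 × 1.0 × 334 × 1 × 8 = 1510 kN.
Allowable strength R_n/Ω = 1510 / 1.5 = 1010 kN.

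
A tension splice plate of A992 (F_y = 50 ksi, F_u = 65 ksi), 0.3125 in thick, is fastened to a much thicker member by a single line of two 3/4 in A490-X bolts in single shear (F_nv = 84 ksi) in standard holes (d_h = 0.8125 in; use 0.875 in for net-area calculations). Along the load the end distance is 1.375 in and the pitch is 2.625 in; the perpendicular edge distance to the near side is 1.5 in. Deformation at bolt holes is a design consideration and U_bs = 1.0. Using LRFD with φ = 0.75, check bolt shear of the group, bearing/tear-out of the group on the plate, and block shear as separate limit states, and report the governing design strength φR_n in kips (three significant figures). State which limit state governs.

Bolt shear: A_b = π·0.75²/4 = 0.4418 in²; R_n = 84 × 0.4418 × 2 × 1 = 74.22 kips → 0.75 × 74.22 = 55.7 kips.
Bearing: edge l_c = 0.9688, r_n = 23.61 kips; interior l_c = 1.812, r_n = 36.56 kips; R_n = 23.61 + 1·36.56 = 60.18 kips → 45.1 kips.
Block shear: A_gv = 1.25, A_nv = 0.8398, A_nt = 0.332 in²; R_n = min(0.6F_uA_nv, 0.6F_yA_gv) + U_bs·F_u·A_nt = 54.34 kips → 40.8 kips.
Block shear governs: 40.8 kips.

40.8 kips (block shear governs)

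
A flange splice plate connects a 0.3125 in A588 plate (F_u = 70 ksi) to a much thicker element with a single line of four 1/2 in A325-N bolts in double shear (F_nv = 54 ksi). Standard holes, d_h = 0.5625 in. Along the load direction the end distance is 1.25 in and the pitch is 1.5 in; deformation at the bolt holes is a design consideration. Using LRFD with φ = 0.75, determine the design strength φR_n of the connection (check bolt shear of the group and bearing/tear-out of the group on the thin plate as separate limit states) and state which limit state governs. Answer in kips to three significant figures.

Bolt shear: A_b = π·0.5²/4 = 0.1963 in²; R_n = 54 × 0.1963 × 4 × 2 = 84.82 kips → 0.75 × 84.82 = 63.6 kips.
Bearing (1.2 l_c t F_u ≤ 2.4 d t F_u): upper limit = 2.4·0.5·0.3125·70 = 26.25 kips.
  Edge l_c = 1.25 − 0.5625/2 = 0.9688 → r_n = 25.43 kips; interior l_c = 1.5 − 0.5625 = 0.9375 → r_n = 24.61 kips.
  R_n,bearing = 1·25.43 + 3·24.61 = 99.26 kips → 0.75 × 99.26 = 74.4 kips.
Bolt shear governs: 63.6 kips.

63.6 kips (bolt shear governs)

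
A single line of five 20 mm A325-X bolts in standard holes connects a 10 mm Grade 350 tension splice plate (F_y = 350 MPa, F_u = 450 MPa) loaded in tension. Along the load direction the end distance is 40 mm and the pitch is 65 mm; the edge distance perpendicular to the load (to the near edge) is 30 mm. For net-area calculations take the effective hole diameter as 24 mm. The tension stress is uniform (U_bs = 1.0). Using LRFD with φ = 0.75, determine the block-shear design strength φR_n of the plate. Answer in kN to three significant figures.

Shear plane L_v = 40 + 4·65 = 300 mm; A_gv = 300 × 10 = 3000 mm².
A_nv = (300 − 4.5·24) × 10 = 1920 mm².
A_nt = (30 − 0.5·24) × 10 = 180 mm².
0.6 F_u A_nv = 518.4 kN; 0.6 F_y A_gv = 630 kN → shear rupture governs the shear term.
R_n = 518.4 + 1.0 × 450 × 180 / 1000 = 599.4 kN.
Design strength φR_n = 0.75 × 599.4 = 450 kN.

450 kN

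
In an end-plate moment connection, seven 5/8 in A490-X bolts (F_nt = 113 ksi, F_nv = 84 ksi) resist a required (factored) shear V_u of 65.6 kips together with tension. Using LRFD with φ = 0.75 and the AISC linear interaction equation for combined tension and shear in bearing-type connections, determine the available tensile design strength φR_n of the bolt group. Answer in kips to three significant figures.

A_b = π·0.625²/4 = 0.3068 in²; f_rv = 65.6 / (7 × 0.3068) = 30.55 ksi.
F'_nt = 1.3 F_nt − (F_nt / φF_nv) f_rv = 1.3·113 − (113/(0.75·84))·30.55 = 92.11 ksi, capped at F_nt → F'_nt = 92.11 ksi.
R_n = F'_nt · A_b · n = 92.11 × 0.3068 × 7 = 197.8 kips.
Design strength φR_n = 0.75 × 197.8 = 148 kips.

148 kips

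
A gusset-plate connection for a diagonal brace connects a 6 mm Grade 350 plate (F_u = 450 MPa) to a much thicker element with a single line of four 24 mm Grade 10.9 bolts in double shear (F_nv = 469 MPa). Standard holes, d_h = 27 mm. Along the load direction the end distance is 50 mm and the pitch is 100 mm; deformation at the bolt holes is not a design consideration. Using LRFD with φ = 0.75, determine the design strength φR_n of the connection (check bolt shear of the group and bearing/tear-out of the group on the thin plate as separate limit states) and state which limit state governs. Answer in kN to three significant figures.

548 kN (bearing governs)

Bolt shear: A_b = π·24²/4 = 452.4 mm²; R_n = 469 × 452.4 × 4 × 2 / 1000 = 1697 kN → 0.75 × 1697 = 1270 kN.
Bearing (1.5 l_c t F_u ≤ 3.0 d t F_u): upper limit = 3.0·24·6·450 / 1000 = 194.4 kN.
  Edge l_c = 50 − 27/2 = 36.5 → r_n = 147.8 kN; interior l_c = 100 − 27 = 73 → r_n = 194.4 kN.
  R_n,bearing = 1·147.8 + 3·194.4 = 731 kN → 0.75 × 731 = 548 kN.
Bearing governs: 548 kN.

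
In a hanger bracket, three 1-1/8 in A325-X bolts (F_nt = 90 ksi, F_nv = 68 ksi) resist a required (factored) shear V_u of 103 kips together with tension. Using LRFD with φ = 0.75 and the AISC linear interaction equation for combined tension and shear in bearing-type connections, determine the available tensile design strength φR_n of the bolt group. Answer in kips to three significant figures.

125 kips

A_b = π·1.125²/4 = 0.994 in²; f_rv = 103 / (3 × 0.994) = 34.54 ksi.
F'_nt = 1.3 F_nt − (F_nt / φF_nv) f_rv = 1.3·90 − (90/(0.75·68))·34.54 = 56.05 ksi, capped at F_nt → F'_nt = 56.05 ksi.
R_n = F'_nt · A_b · n = 56.05 × 0.994 × 3 = 167.1 kips.
Design strength φR_n = 0.75 × 167.1 = 125 kips.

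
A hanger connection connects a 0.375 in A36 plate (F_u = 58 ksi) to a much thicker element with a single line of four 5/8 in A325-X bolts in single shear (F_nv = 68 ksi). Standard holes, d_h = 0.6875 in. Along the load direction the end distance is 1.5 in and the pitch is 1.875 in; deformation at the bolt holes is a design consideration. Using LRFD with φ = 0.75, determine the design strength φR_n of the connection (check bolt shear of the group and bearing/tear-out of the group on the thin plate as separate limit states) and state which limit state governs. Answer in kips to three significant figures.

62.6 kips (bolt shear governs)

Bolt shear: A_b = π·0.625²/4 = 0.3068 in²; R_n = 68 × 0.3068 × 4 × 1 = 83.45 kips → 0.75 × 83.45 = 62.6 kips.
Bearing (1.2 l_c t F_u ≤ 2.4 d t F_u): upper limit = 2.4·0.625·0.375·58 = 32.62 kips.
  Edge l_c = 1.5 − 0.6875/2 = 1.156 → r_n = 30.18 kips; interior l_c = 1.875 − 0.6875 = 1.188 → r_n = 30.99 kips.
  R_n,bearing = 1·30.18 + 3·30.99 = 123.2 kips → 0.75 × 123.2 = 92.4 kips.
Bolt shear governs: 62.6 kips.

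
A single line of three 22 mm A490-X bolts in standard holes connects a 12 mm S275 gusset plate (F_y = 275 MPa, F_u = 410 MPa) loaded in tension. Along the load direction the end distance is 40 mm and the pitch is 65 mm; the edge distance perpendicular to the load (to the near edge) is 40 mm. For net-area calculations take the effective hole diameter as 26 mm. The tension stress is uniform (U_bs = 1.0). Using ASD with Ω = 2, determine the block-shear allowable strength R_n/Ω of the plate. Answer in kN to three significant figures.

221 kN

Shear plane L_v = 40 + 2·65 = 170 mm; A_gv = 170 × 12 = 2040 mm².
A_nv = (170 − 2.5·26) × 12 = 1260 mm².
A_nt = (40 − 0.5·26) × 12 = 324 mm².
0.6 F_u A_nv = 310 kN; 0.6 F_y A_gv = 336.6 kN → shear rupture governs the shear term.
R_n = 310 + 1.0 × 410 × 324 / 1000 = 442.8 kN.
Allowable strength R_n/Ω = 442.8 / 2 = 221 kN.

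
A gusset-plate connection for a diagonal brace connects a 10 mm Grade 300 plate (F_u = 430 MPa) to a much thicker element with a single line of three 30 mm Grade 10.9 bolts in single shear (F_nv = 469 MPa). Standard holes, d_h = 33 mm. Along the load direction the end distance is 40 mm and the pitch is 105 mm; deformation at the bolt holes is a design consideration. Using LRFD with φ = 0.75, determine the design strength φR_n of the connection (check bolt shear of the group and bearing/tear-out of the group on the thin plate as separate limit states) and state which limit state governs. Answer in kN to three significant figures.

555 kN (bearing governs)

Bolt shear: A_b = π·30²/4 = 706.9 mm²; R_n = 469 × 706.9 × 3 × 1 / 1000 = 994.5 kN → 0.75 × 994.5 = 746 kN.
Bearing (1.2 l_c t F_u ≤ 2.4 d t F_u): upper limit = 2.4·30·10·430 / 1000 = 309.6 kN.
  Edge l_c = 40 − 33/2 = 23.5 → r_n = 121.3 kN; interior l_c = 105 − 33 = 72 → r_n = 309.6 kN.
  R_n,bearing = 1·121.3 + 2·309.6 = 740.5 kN → 0.75 × 740.5 = 555 kN.
Bearing governs: 555 kN.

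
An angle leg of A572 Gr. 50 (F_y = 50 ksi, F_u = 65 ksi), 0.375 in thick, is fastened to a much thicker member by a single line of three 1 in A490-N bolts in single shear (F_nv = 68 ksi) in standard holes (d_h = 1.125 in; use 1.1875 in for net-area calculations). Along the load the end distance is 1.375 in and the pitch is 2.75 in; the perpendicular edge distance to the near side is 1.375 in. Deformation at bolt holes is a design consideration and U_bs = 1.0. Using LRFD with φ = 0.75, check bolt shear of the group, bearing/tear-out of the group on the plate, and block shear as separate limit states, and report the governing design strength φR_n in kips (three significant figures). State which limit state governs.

57.1 kips (block shear governs)

Bolt shear: A_b = π·1²/4 = 0.7854 in²; R_n = 68 × 0.7854 × 3 × 1 = 160.2 kips → 0.75 × 160.2 = 120 kips.
Bearing: edge l_c = 0.8125, r_n = 23.77 kips; interior l_c = 1.625, r_n = 47.53 kips; R_n = 23.77 + 2·47.53 = 118.8 kips → 89.1 kips.
Block shear: A_gv = 2.578, A_nv = 1.465, A_nt = 0.293 in²; R_n = min(0.6F_uA_nv, 0.6F_yA_gv) + U_bs·F_u·A_nt = 76.17 kips → 57.1 kips.
Block shear governs: 57.1 kips.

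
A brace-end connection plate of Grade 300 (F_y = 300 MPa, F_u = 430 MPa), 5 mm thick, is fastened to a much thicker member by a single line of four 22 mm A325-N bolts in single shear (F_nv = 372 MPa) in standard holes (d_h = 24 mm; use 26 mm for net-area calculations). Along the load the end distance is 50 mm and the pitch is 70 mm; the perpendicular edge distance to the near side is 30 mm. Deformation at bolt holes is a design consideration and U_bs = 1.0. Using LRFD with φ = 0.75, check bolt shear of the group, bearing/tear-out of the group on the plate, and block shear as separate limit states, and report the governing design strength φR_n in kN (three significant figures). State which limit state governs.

191 kN (block shear governs)

Bolt shear: A_b = π·22²/4 = 380.1 mm²; R_n = 372 × 380.1 × 4 × 1 / 1000 = 565.6 kN → 0.75 × 565.6 = 424 kN.
Bearing: edge l_c = 38, r_n = 98.04 kN; interior l_c = 46, r_n = 113.5 kN; R_n = 98.04 + 3·113.5 = 438.6 kN → 329 kN.
Block shear: A_gv = 1300, A_nv = 845, A_nt = 85 mm²; R_n = min(0.6F_uA_nv, 0.6F_yA_gv) + U_bs·F_u·A_nt = 254.6 kN → 191 kN.
Block shear governs: 191 kN.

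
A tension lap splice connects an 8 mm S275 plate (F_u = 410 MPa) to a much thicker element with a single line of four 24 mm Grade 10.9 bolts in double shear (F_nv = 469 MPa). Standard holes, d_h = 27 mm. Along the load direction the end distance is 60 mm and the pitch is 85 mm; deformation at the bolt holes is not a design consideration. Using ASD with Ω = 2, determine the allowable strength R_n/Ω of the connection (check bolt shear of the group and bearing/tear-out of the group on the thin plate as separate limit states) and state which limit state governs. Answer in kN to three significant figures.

469 kN (bearing governs)

Bolt shear: A_b = π·24²/4 = 452.4 mm²; R_n = 469 × 452.4 × 4 × 2 / 1000 = 1697 kN → 1697 / 2 = 849 kN.
Bearing (1.5 l_c t F_u ≤ 3.0 d t F_u): upper limit = 3.0·24·8·410 / 1000 = 236.2 kN.
  Edge l_c = 60 − 27/2 = 46.5 → r_n = 228.8 kN; interior l_c = 85 − 27 = 58 → r_n = 236.2 kN.
  R_n,bearing = 1·228.8 + 3·236.2 = 937.3 kN → 937.3 / 2 = 469 kN.
Bearing governs: 469 kN.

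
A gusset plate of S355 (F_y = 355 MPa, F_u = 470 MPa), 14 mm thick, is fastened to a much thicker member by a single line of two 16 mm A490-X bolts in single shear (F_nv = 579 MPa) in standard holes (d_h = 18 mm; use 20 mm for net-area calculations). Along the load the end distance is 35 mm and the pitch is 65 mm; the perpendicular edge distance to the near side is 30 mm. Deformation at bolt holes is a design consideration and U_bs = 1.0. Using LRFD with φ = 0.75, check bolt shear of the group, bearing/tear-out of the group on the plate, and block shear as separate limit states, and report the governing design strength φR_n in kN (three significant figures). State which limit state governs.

175 kN (bolt shear governs)

Bolt shear: A_b = π·16²/4 = 201.1 mm²; R_n = 579 × 201.1 × 2 × 1 / 1000 = 232.8 kN → 0.75 × 232.8 = 175 kN.
Bearing: edge l_c = 26, r_n = 205.3 kN; interior l_c = 47, r_n = 252.7 kN; R_n = 205.3 + 1·252.7 = 458 kN → 343 kN.
Block shear: A_gv = 1400, A_nv = 980, A_nt = 280 mm²; R_n = min(0.6F_uA_nv, 0.6F_yA_gv) + U_bs·F_u·A_nt = 408 kN → 306 kN.
Bolt shear governs: 175 kN.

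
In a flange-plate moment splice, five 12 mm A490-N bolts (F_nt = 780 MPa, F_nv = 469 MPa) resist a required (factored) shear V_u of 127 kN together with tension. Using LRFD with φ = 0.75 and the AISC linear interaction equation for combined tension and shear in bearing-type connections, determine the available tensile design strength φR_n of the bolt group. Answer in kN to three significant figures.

219 kN

A_b = π·12²/4 = 113.1 mm²; f_rv = 127 × 1000 / (5 × 113.1) = 224.6 MPa.
F'_nt = 1.3 F_nt − (F_nt / φF_nv) f_rv = 1.3·780 − (780/(0.75·469))·224.6 = 516 MPa, capped at F_nt → F'_nt = 516 MPa.
R_n = F'_nt · A_b · n = 516 × 113.1 × 5 / 1000 = 291.8 kN.
Design strength φR_n = 0.75 × 291.8 = 219 kN.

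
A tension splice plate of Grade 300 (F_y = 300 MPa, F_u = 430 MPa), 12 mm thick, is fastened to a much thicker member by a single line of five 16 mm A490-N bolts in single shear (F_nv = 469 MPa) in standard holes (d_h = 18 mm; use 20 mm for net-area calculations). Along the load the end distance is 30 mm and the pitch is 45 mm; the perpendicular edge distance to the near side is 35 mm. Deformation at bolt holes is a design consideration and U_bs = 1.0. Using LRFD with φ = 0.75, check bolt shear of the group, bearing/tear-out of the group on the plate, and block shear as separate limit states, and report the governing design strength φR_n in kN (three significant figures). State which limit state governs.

Bolt shear: A_b = π·16²/4 = 201.1 mm²; R_n = 469 × 201.1 × 5 × 1 / 1000 = 471.5 kN → 0.75 × 471.5 = 354 kN.
Bearing: edge l_c = 21, r_n = 130 kN; interior l_c = 27, r_n = 167.2 kN; R_n = 130 + 4·167.2 = 798.8 kN → 599 kN.
Block shear: A_gv = 2520, A_nv = 1440, A_nt = 300 mm²; R_n = min(0.6F_uA_nv, 0.6F_yA_gv) + U_bs·F_u·A_nt = 500.5 kN → 375 kN.
Bolt shear governs: 354 kN.

354 kN (bolt shear governs)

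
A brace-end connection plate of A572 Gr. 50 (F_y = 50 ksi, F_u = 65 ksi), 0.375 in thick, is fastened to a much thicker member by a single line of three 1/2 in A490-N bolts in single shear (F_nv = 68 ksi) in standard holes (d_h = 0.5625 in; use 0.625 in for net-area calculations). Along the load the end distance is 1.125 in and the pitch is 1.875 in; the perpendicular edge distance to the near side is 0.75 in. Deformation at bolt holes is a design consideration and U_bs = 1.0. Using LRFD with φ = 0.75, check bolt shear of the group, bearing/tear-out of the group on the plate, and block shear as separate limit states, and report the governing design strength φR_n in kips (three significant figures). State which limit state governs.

30 kips (bolt shear governs)

Bolt shear: A_b = π·0.5²/4 = 0.1963 in²; R_n = 68 × 0.1963 × 3 × 1 = 40.06 kips → 0.75 × 40.06 = 30 kips.
Bearing: edge l_c = 0.8438, r_n = 24.68 kips; interior l_c = 1.312, r_n = 29.25 kips; R_n = 24.68 + 2·29.25 = 83.18 kips → 62.4 kips.
Block shear: A_gv = 1.828, A_nv = 1.242, A_nt = 0.1641 in²; R_n = min(0.6F_uA_nv, 0.6F_yA_gv) + U_bs·F_u·A_nt = 59.11 kips → 44.3 kips.
Bolt shear governs: 30 kips.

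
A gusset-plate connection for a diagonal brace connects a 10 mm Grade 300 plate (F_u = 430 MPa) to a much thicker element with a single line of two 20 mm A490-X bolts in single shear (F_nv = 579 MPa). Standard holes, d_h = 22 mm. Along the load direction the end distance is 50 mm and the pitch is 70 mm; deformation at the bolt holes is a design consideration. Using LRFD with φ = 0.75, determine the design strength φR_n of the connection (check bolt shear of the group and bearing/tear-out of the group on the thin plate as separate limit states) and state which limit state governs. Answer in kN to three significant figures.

273 kN (bolt shear governs)

Bolt shear: A_b = π·20²/4 = 314.2 mm²; R_n = 579 × 314.2 × 2 × 1 / 1000 = 363.8 kN → 0.75 × 363.8 = 273 kN.
Bearing (1.2 l_c t F_u ≤ 2.4 d t F_u): upper limit = 2.4·20·10·430 / 1000 = 206.4 kN.
  Edge l_c = 50 − 22/2 = 39 → r_n = 201.2 kN; interior l_c = 70 − 22 = 48 → r_n = 206.4 kN.
  R_n,bearing = 1·201.2 + 1·206.4 = 407.6 kN → 0.75 × 407.6 = 306 kN.
Bolt shear governs: 273 kN.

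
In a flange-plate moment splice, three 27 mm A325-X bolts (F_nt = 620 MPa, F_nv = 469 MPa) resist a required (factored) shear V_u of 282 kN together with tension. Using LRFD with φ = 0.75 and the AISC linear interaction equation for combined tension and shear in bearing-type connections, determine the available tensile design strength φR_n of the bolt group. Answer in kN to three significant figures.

A_b = π·27²/4 = 572.6 mm²; f_rv = 282 × 1000 / (3 × 572.6) = 164.2 MPa.
F'_nt = 1.3 F_nt − (F_nt / φF_nv) f_rv = 1.3·620 − (620/(0.75·469))·164.2 = 516.6 MPa, capped at F_nt → F'_nt = 516.6 MPa.
R_n = F'_nt · A_b · n = 516.6 × 572.6 × 3 / 1000 = 887.4 kN.
Design strength φR_n = 0.75 × 887.4 = 666 kN.

666 kN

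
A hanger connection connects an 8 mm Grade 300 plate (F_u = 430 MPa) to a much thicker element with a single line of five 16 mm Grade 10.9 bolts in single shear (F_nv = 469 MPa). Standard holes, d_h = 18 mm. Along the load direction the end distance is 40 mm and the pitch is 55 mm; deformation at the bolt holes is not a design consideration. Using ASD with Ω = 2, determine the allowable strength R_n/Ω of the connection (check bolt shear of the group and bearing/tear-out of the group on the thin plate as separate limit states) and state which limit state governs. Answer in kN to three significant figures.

Bolt shear: A_b = π·16²/4 = 201.1 mm²; R_n = 469 × 201.1 × 5 × 1 / 1000 = 471.5 kN → 471.5 / 2 = 236 kN.
Bearing (1.5 l_c t F_u ≤ 3.0 d t F_u): upper limit = 3.0·16·8·430 / 1000 = 165.1 kN.
  Edge l_c = 40 − 18/2 = 31 → r_n = 160 kN; interior l_c = 55 − 18 = 37 → r_n = 165.1 kN.
  R_n,bearing = 1·160 + 4·165.1 = 820.4 kN → 820.4 / 2 = 410 kN.
Bolt shear governs: 236 kN.

236 kN (bolt shear governs)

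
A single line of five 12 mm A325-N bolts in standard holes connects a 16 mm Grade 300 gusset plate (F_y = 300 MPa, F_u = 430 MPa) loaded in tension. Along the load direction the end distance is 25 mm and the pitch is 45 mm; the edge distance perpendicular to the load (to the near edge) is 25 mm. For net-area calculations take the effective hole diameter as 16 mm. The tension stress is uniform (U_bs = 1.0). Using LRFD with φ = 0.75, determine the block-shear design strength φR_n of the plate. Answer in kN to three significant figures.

499 kN

Shear plane L_v = 25 + 4·45 = 205 mm; A_gv = 205 × 16 = 3280 mm².
A_nv = (205 − 4.5·16) × 16 = 2128 mm².
A_nt = (25 − 0.5·16) × 16 = 272 mm².
0.6 F_u A_nv = 549 kN; 0.6 F_y A_gv = 590.4 kN → shear rupture governs the shear term.
R_n = 549 + 1.0 × 430 × 272 / 1000 = 666 kN.
Design strength φR_n = 0.75 × 666 = 499 kN.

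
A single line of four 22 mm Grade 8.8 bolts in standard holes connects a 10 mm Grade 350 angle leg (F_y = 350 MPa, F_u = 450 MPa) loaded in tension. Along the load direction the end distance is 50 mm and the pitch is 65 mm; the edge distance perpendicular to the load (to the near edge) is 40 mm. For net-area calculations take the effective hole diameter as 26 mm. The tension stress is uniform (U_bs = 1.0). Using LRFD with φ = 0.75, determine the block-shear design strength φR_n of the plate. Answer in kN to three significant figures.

403 kN

Shear plane L_v = 50 + 3·65 = 245 mm; A_gv = 245 × 10 = 2450 mm².
A_nv = (245 − 3.5·26) × 10 = 1540 mm².
A_nt = (40 − 0.5·26) × 10 = 270 mm².
0.6 F_u A_nv = 415.8 kN; 0.6 F_y A_gv = 514.5 kN → shear rupture governs the shear term.
R_n = 415.8 + 1.0 × 450 × 270 / 1000 = 537.3 kN.
Design strength φR_n = 0.75 × 537.3 = 403 kN.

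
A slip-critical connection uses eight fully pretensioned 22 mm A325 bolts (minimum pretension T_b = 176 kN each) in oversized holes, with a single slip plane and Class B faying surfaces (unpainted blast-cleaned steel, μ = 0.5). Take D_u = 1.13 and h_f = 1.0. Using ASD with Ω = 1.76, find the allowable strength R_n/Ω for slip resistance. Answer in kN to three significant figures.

452 kN

R_n = μ · D_u · h_f · T_b · n_s · n_b = 0.5 × 1.13 × 1.0 × 176 × 1 × 8 = 795.5 kN.
Allowable strength R_n/Ω = 795.5 / 1.76 = 452 kN.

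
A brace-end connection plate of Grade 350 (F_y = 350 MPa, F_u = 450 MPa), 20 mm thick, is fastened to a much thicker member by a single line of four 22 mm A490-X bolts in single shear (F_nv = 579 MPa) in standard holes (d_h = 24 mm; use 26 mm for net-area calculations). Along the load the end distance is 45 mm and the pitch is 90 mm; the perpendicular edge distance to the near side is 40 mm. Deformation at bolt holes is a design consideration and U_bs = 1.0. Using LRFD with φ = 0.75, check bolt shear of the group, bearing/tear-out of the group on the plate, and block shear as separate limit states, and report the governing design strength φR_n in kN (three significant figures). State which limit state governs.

Bolt shear: A_b = π·22²/4 = 380.1 mm²; R_n = 579 × 380.1 × 4 × 1 / 1000 = 880.4 kN → 0.75 × 880.4 = 660 kN.
Bearing: edge l_c = 33, r_n = 356.4 kN; interior l_c = 66, r_n = 475.2 kN; R_n = 356.4 + 3·475.2 = 1782 kN → 1340 kN.
Block shear: A_gv = 6300, A_nv = 4480, A_nt = 540 mm²; R_n = min(0.6F_uA_nv, 0.6F_yA_gv) + U_bs·F_u·A_nt = 1453 kN → 1090 kN.
Bolt shear governs: 660 kN.

660 kN (bolt shear governs)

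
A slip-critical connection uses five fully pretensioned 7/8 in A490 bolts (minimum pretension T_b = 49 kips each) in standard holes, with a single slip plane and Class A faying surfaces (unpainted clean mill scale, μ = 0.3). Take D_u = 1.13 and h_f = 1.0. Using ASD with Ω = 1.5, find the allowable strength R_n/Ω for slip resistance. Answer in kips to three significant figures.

55.4 kips

R_n = μ · D_u · h_f · T_b · n_s · n_b = 0.3 × 1.13 × 1.0 × 49 × 1 × 5 = 83.05 kips.
Allowable strength R_n/Ω = 83.05 / 1.5 = 55.4 kips.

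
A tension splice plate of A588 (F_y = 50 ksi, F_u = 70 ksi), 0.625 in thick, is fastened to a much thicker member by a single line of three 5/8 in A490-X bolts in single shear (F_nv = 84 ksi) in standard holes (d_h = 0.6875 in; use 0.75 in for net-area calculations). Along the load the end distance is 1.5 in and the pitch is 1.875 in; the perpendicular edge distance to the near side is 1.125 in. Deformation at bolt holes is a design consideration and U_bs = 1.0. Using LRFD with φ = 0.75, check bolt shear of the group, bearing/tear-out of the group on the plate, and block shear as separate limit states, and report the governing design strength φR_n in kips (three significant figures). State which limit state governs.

Bolt shear: A_b = π·0.625²/4 = 0.3068 in²; R_n = 84 × 0.3068 × 3 × 1 = 77.31 kips → 0.75 × 77.31 = 58 kips.
Bearing: edge l_c = 1.156, r_n = 60.7 kips; interior l_c = 1.188, r_n = 62.34 kips; R_n = 60.7 + 2·62.34 = 185.4 kips → 139 kips.
Block shear: A_gv = 3.281, A_nv = 2.109, A_nt = 0.4688 in²; R_n = min(0.6F_uA_nv, 0.6F_yA_gv) + U_bs·F_u·A_nt = 121.4 kips → 91.1 kips.
Bolt shear governs: 58 kips.

58 kips (bolt shear governs)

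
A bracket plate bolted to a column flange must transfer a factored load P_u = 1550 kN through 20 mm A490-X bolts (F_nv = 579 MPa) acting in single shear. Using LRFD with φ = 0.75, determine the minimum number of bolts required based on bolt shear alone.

A_b = π·20²/4 = 314.2 mm².
Per-bolt design strength φR_n = 0.75 × 579 × 314.2 × 1 / 1000 = 136.4 kN.
n ≥ 1550 / 136.4 = 11.36 → use 12 bolts.

12 bolts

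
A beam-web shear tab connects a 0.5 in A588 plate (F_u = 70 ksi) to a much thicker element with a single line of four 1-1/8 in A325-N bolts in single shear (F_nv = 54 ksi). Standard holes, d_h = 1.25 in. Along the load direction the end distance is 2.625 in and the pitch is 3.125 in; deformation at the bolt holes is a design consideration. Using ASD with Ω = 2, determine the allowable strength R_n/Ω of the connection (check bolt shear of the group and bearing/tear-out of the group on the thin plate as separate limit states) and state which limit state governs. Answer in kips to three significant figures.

107 kips (bolt shear governs)

Bolt shear: A_b = π·1.125²/4 = 0.994 in²; R_n = 54 × 0.994 × 4 × 1 = 214.7 kips → 214.7 / 2 = 107 kips.
Bearing (1.2 l_c t F_u ≤ 2.4 d t F_u): upper limit = 2.4·1.125·0.5·70 = 94.5 kips.
  Edge l_c = 2.625 − 1.25/2 = 2 → r_n = 84 kips; interior l_c = 3.125 − 1.25 = 1.875 → r_n = 78.75 kips.
  R_n,bearing = 1·84 + 3·78.75 = 320.2 kips → 320.2 / 2 = 160 kips.
Bolt shear governs: 107 kips.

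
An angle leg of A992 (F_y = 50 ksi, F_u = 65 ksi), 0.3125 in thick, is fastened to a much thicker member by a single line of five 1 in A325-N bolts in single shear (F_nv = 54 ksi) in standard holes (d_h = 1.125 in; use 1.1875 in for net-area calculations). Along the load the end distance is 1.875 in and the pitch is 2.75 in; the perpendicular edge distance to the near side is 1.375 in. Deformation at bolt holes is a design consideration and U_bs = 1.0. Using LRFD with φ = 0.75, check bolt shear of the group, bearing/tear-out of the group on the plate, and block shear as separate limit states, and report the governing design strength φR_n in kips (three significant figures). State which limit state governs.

Bolt shear: A_b = π·1²/4 = 0.7854 in²; R_n = 54 × 0.7854 × 5 × 1 = 212.1 kips → 0.75 × 212.1 = 159 kips.
Bearing: edge l_c = 1.312, r_n = 31.99 kips; interior l_c = 1.625, r_n = 39.61 kips; R_n = 31.99 + 4·39.61 = 190.4 kips → 143 kips.
Block shear: A_gv = 4.023, A_nv = 2.354, A_nt = 0.2441 in²; R_n = min(0.6F_uA_nv, 0.6F_yA_gv) + U_bs·F_u·A_nt = 107.7 kips → 80.7 kips.
Block shear governs: 80.7 kips.

80.7 kips (block shear governs)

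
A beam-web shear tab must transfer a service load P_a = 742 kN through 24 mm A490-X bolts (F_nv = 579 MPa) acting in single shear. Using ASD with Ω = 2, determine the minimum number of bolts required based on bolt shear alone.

A_b = π·24²/4 = 452.4 mm².
Per-bolt allowable strength R_n/Ω = 579 × 452.4 × 1 / 1000 / 2 = 131 kN.
n ≥ 742 / 131 = 5.666 → use 6 bolts.

6 bolts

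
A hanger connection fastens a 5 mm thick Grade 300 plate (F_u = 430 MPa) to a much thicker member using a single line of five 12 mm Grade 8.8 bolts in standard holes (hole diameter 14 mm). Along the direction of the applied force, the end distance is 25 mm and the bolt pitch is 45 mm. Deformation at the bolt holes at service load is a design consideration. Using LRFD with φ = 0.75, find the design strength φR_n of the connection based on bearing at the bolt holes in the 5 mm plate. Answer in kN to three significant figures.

Per bolt r_n = 1.2 l_c t F_u ≤ 2.4 d t F_u; upper limit = 2.4 × 12 × 5 × 430 / 1000 = 61.92 kN.
Edge bolt: l_c = 25 − 14/2 = 18 mm → 1.2 × 18 × 5 × 430 / 1000 = 46.44 → r_n = 46.44 kN.
Interior bolts: l_c = 45 − 14 = 31 mm → 1.2 × 31 × 5 × 430 / 1000 = 79.98 → r_n = 61.92 kN.
R_n = 1 × 46.44 + 4 × 61.92 = 294.1 kN.
Design strength φR_n = 0.75 × 294.1 = 221 kN.

221 kN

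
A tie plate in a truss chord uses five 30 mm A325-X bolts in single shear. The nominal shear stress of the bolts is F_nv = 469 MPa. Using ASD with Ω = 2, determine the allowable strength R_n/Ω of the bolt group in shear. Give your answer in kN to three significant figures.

829 kN

A_b = π × 30² / 4 = 706.9 mm².
R_n = F_nv · A_b · n · n_s = 469 × 706.9 × 5 × 1 / 1000 = 1658 kN.
Allowable strength R_n/Ω = 1658 / 2 = 829 kN.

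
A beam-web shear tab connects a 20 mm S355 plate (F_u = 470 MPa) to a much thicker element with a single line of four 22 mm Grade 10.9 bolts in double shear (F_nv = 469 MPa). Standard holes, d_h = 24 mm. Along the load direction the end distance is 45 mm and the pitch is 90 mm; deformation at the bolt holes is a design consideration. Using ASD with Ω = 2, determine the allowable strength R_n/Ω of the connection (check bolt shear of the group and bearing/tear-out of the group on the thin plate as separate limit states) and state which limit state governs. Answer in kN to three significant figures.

Bolt shear: A_b = π·22²/4 = 380.1 mm²; R_n = 469 × 380.1 × 4 × 2 / 1000 = 1426 kN → 1426 / 2 = 713 kN.
Bearing (1.2 l_c t F_u ≤ 2.4 d t F_u): upper limit = 2.4·22·20·470 / 1000 = 496.3 kN.
  Edge l_c = 45 − 24/2 = 33 → r_n = 372.2 kN; interior l_c = 90 − 24 = 66 → r_n = 496.3 kN.
  R_n,bearing = 1·372.2 + 3·496.3 = 1861 kN → 1861 / 2 = 931 kN.
Bolt shear governs: 713 kN.

713 kN (bolt shear governs)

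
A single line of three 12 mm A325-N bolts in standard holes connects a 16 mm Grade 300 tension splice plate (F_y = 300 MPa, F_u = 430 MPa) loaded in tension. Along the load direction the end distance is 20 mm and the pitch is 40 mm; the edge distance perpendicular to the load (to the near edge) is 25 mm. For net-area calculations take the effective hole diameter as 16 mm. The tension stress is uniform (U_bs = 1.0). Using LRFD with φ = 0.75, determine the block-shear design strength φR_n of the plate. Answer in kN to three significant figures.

273 kN

Shear plane L_v = 20 + 2·40 = 100 mm; A_gv = 100 × 16 = 1600 mm².
A_nv = (100 − 2.5·16) × 16 = 960 mm².
A_nt = (25 − 0.5·16) × 16 = 272 mm².
0.6 F_u A_nv = 247.7 kN; 0.6 F_y A_gv = 288 kN → shear rupture governs the shear term.
R_n = 247.7 + 1.0 × 430 × 272 / 1000 = 364.6 kN.
Design strength φR_n = 0.75 × 364.6 = 273 kN.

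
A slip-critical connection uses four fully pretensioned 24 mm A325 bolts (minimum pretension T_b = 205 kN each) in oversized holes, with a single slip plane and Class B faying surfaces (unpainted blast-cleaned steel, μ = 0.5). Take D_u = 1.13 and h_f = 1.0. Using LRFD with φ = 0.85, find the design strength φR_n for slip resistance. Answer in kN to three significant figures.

R_n = μ · D_u · h_f · T_b · n_s · n_b = 0.5 × 1.13 × 1.0 × 205 × 1 × 4 = 463.3 kN.
Design strength φR_n = 0.85 × 463.3 = 394 kN.

394 kN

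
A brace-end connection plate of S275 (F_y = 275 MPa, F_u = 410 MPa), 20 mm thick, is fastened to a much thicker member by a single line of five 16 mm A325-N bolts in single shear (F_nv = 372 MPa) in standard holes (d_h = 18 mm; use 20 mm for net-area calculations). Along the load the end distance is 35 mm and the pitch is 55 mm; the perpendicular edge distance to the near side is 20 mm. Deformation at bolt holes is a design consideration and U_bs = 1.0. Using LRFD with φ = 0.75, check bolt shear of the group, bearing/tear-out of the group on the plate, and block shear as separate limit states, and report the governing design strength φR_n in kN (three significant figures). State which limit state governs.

280 kN (bolt shear governs)

Bolt shear: A_b = π·16²/4 = 201.1 mm²; R_n = 372 × 201.1 × 5 × 1 / 1000 = 374 kN → 0.75 × 374 = 280 kN.
Bearing: edge l_c = 26, r_n = 255.8 kN; interior l_c = 37, r_n = 314.9 kN; R_n = 255.8 + 4·314.9 = 1515 kN → 1140 kN.
Block shear: A_gv = 5100, A_nv = 3300, A_nt = 200 mm²; R_n = min(0.6F_uA_nv, 0.6F_yA_gv) + U_bs·F_u·A_nt = 893.8 kN → 670 kN.
Bolt shear governs: 280 kN.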